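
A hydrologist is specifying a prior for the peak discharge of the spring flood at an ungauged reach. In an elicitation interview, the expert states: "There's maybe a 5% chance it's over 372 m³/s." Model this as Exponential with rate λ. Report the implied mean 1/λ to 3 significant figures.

mean ≈ 124 m³/s

P(T > 372.0) = e^(−λ·372.0) = 0.05, so λ = −ln(0.05)/372.0 = 0.00805.
Mean = 1/λ = 124 m³/s.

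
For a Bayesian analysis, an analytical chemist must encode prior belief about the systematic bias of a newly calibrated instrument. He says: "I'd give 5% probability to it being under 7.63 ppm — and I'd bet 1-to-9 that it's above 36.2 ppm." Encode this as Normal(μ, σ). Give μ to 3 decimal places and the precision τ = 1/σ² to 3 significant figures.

μ = 23.688, τ = 0.0105

The p-quantile of Normal(μ,σ) is μ + z_p·σ, with z_{0.05} = -1.645 and z_{0.9} = 1.282.
Eliminate σ: μ = (z₂·x₁ − z₁·x₂)/(z₂ − z₁) = (1.282·7.63 − (-1.645)·36.2)/2.926 = 23.688.
Then σ = (x₂ − x₁)/(z₂ − z₁) = (36.2 − 7.63)/2.926 = 9.763.
Precision τ = 1/σ² = 1/9.763² = 0.0105.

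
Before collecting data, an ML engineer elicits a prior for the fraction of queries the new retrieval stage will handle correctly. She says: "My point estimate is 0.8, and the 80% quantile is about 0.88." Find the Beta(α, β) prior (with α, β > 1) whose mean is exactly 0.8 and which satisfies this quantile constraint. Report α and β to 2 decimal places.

With mean 0.8 fixed, write α = 0.8s, β = 0.2s where s = α+β.
Need P(θ < 0.88) = 0.8 under Beta(0.8s, 0.2s). Normal approximation: (q−m)/√(m(1−m)/s) ≈ z_{0.8} = 0.842, so s ≈ 0.8·0.2·(0.842)²/(0.88−0.8)² = 17.7.
At s = 17.7: P(θ<0.88) ≈ 0.794. Adjusting to match 0.8 gives s ≈ 18.35.
So α = 0.8·18.35 ≈ 14.68, β = 0.2·18.35 ≈ 3.67.

α ≈ 14.68, β ≈ 3.67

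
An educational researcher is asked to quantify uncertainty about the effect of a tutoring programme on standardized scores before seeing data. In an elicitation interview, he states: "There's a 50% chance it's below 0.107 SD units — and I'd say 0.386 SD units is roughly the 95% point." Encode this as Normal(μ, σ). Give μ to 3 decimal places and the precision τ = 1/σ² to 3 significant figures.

μ = 0.107, τ = 34.8

For Normal(μ,σ), the p-quantile is μ + z_p·σ. Here z_{0.5} = 0, z_{0.95} = 1.645.
So 0.107 = μ + 0σ and 0.386 = μ + 1.645σ.
Subtracting: σ = (0.386 − 0.107)/(1.645 − (0)) = 0.170.
Then μ = 0.107 − (0)·0.170 = 0.107.
Precision τ = 1/σ² = 1/0.1696² = 34.8.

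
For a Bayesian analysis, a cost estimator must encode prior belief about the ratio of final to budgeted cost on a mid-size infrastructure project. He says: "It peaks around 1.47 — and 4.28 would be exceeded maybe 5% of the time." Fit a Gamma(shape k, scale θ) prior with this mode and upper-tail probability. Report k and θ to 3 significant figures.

k ≈ 3.33, θ ≈ 0.631

Gamma(k,θ) with k>1 has mode (k−1)θ, so θ = 1.47/(k−1).
Need P(X < 4.28) = 0.95 with θ tied to k this way. Start at k = 2, θ = 1.47: P(X<4.28) ≈ 0.787.
Too low — raise k to concentrate. Iterating converges to k ≈ 3.33.
Then θ = 1.47/(3.33−1) ≈ 0.631.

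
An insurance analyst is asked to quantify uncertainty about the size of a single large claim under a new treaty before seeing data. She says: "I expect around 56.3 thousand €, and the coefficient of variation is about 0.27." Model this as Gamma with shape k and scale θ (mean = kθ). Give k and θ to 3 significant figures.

k ≈ 13.7, θ ≈ 4.1

For Gamma(k, scale θ): mean = kθ, variance = kθ², so CV = 1/√k.
CV = 0.27, hence k = 1/CV² = 13.7.
Then θ = mean/k = 56.3/13.7 = 4.1.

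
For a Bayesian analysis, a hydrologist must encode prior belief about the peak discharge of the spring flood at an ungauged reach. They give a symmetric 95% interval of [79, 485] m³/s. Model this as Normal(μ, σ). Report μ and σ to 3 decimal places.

A symmetric 95% interval runs μ ± z·σ with z = 1.96.
Half-width = 203, so σ = 203/1.96 = 103.573.
μ is the interval midpoint, 282.000.

μ = 282.000, σ = 103.573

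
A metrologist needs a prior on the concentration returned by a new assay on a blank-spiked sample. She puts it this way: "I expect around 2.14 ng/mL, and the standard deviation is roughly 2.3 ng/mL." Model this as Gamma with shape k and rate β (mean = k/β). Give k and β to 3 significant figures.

For Gamma(k, rate β): mean = k/β, variance = k/β², so CV = 1/√k.
CV = SD/mean = 2.3/2.14 = 1.075, hence k = 1/CV² = 0.866.
Then β = k/mean = 0.866/2.14 = 0.405.

k ≈ 0.866, β ≈ 0.405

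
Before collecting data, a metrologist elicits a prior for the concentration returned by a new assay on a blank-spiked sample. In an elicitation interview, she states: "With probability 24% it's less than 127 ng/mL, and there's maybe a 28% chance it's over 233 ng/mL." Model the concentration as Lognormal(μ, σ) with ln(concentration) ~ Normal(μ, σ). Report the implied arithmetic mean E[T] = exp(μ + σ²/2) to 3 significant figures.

E[T] ≈ 198 ng/mL

If T ~ Lognormal(μ,σ) then ln T ~ Normal(μ,σ), so the p-quantile of ln T is μ + z_p·σ.
ln(127) = 4.844 and ln(233) = 5.451; z_{0.24} = -0.7063, z_{0.72} = 0.5828.
σ = (5.451 − 4.844)/(0.5828 − (-0.7063)) = 0.471.
μ = 4.844 − (-0.7063)·0.471 = 5.177.
E[T] = exp(μ + σ²/2) = exp(5.177 + 0.1108) = 198 ng/mL.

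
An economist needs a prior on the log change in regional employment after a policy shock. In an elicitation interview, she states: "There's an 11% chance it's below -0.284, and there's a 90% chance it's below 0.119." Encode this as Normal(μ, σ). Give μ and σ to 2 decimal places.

For Normal(μ,σ), the p-quantile is μ + z_p·σ. Here z_{0.11} = -1.227, z_{0.9} = 1.282.
So -0.284 = μ − 1.227σ and 0.119 = μ + 1.282σ.
Subtracting: σ = (0.119 − -0.284)/(1.282 − (-1.227)) = 0.16.
Then μ = -0.284 − (-1.227)·0.16 = -0.09.

μ = -0.09, σ = 0.16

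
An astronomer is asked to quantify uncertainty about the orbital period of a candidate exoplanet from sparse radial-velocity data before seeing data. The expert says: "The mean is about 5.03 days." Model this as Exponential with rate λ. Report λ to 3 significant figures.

Exponential mean = 1/λ, so λ = 1/5.03 = 0.199.

λ ≈ 0.199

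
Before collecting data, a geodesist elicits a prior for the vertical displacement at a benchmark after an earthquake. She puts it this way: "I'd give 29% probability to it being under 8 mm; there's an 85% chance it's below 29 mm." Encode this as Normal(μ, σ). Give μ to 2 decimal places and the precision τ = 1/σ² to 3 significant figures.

μ = 15.31, τ = 0.00573

For Normal(μ,σ), the p-quantile is μ + z_p·σ. Here z_{0.29} = -0.5534, z_{0.85} = 1.036.
So 8 = μ − 0.5534σ and 29 = μ + 1.036σ.
Subtracting: σ = (29 − 8)/(1.036 − (-0.5534)) = 13.21.
Then μ = 8 − (-0.5534)·13.21 = 15.31.
Precision τ = 1/σ² = 1/13.21² = 0.00573.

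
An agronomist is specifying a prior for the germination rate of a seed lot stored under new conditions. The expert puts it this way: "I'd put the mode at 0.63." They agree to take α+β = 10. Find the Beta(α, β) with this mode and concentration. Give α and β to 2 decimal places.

For α,β > 1 the Beta mode is (α−1)/(α+β−2). With α+β = 10, the mode is (α−1)/8.
Set (α−1)/8 = 0.63 → α = 1 + 0.63·8 = 6.04.
β = 10 − α = 3.96.

α = 6.04, β = 3.96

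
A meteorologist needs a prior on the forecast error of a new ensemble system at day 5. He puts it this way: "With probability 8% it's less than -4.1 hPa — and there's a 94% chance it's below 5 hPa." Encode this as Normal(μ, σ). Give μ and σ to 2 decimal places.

The p-quantile of Normal(μ,σ) is μ + z_p·σ, with z_{0.08} = -1.405 and z_{0.94} = 1.555.
Eliminate σ: μ = (z₂·x₁ − z₁·x₂)/(z₂ − z₁) = (1.555·-4.1 − (-1.405)·5)/2.96 = 0.22.
Then σ = (x₂ − x₁)/(z₂ − z₁) = (5 − -4.1)/2.96 = 3.07.

μ = 0.22, σ = 3.07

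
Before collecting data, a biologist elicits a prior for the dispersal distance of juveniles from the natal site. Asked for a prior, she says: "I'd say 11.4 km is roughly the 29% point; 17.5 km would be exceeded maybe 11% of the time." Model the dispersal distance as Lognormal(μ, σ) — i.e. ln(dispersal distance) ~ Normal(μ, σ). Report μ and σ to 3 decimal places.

If T ~ Lognormal(μ,σ) then ln T ~ Normal(μ,σ), so the p-quantile of ln T is μ + z_p·σ.
ln(11.4) = 2.434 and ln(17.5) = 2.862; z_{0.29} = -0.5534, z_{0.89} = 1.227.
σ = (2.862 − 2.434)/(1.227 − (-0.5534)) = 0.241.
μ = 2.434 − (-0.5534)·0.241 = 2.567.

μ ≈ 2.567, σ ≈ 0.241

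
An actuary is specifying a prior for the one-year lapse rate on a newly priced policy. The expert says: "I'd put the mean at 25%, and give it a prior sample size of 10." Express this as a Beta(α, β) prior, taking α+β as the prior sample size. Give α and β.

Under the effective-sample-size interpretation, Beta(α, β) has prior mean α/(α+β) and prior sample size α+β.
So α+β = 10 and α/(α+β) = 0.25, giving α = 0.25·10 = 2.5 and β = 10 − 2.5 = 7.5.

α = 2.5, β = 7.5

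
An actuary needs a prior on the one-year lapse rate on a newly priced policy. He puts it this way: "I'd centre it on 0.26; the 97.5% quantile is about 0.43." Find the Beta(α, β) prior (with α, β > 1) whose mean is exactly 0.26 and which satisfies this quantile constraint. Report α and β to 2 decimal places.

α ≈ 7.61, β ≈ 21.67

With mean 0.26 fixed, write α = 0.26s, β = 0.74s where s = α+β.
Need P(θ < 0.43) = 0.975 under Beta(0.26s, 0.74s). Normal approximation: (q−m)/√(m(1−m)/s) ≈ z_{0.975} = 1.96, so s ≈ 0.26·0.74·(1.96)²/(0.43−0.26)² = 25.6.
At s = 25.6: P(θ<0.43) ≈ 0.967. Adjusting to match 0.975 gives s ≈ 29.28.
So α = 0.26·29.28 ≈ 7.61, β = 0.74·29.28 ≈ 21.67.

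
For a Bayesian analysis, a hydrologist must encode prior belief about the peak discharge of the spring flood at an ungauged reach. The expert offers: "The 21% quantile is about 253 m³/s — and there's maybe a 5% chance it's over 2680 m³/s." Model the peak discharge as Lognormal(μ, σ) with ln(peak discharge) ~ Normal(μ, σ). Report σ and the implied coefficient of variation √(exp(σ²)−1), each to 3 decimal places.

σ ≈ 0.963, CV ≈ 1.236

If T ~ Lognormal(μ,σ) then ln T ~ Normal(μ,σ), so the p-quantile of ln T is μ + z_p·σ.
ln(253) = 5.533 and ln(2680) = 7.894; z_{0.21} = -0.8064, z_{0.95} = 1.645.
σ = (7.894 − 5.533)/(1.645 − (-0.8064)) = 0.963.
μ = 5.533 − (-0.8064)·0.963 = 6.310.
CV = √(exp(σ²)−1) = √(exp(0.9271)−1) = 1.236.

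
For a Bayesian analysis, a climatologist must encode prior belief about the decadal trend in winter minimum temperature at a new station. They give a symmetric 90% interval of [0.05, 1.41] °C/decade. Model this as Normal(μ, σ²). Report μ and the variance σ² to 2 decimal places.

A symmetric 90% interval runs μ ± z·σ with z = 1.645.
Half-width = 0.68, so σ = 0.68/1.645 = 0.413 and σ² = 0.17.
μ is the interval midpoint, 0.73.

μ = 0.73, σ² = 0.17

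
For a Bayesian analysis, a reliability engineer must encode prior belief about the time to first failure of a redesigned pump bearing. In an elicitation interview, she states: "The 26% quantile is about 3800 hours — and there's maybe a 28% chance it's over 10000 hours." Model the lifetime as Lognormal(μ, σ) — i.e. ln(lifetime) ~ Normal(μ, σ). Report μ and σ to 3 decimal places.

If T ~ Lognormal(μ,σ) then ln T ~ Normal(μ,σ), so the p-quantile of ln T is μ + z_p·σ.
ln(3800) = 8.243 and ln(10000) = 9.21; z_{0.26} = -0.6433, z_{0.72} = 0.5828.
σ = (9.21 − 8.243)/(0.5828 − (-0.6433)) = 0.789.
μ = 8.243 − (-0.6433)·0.789 = 8.750.

μ ≈ 8.750, σ ≈ 0.789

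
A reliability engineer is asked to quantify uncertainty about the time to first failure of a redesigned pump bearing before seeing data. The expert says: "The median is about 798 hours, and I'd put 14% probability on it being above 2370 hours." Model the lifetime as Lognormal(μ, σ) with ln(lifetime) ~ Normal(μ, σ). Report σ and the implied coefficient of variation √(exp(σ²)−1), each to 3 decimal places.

σ ≈ 1.008, CV ≈ 1.327

If T ~ Lognormal(μ,σ) then ln T ~ Normal(μ,σ), so the p-quantile of ln T is μ + z_p·σ.
ln(798) = 6.682 and ln(2370) = 7.771; z_{0.5} = 0, z_{0.86} = 1.08.
σ = (7.771 − 6.682)/(1.08 − (0)) = 1.008.
μ = 6.682 − (0)·1.008 = 6.682.
CV = √(exp(σ²)−1) = √(exp(1.0153)−1) = 1.327.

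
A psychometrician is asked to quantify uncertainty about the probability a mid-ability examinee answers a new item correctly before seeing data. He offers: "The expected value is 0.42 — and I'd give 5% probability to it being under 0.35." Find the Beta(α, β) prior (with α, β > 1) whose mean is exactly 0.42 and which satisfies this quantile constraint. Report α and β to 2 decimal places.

With mean 0.42 fixed, write α = 0.42s, β = 0.58s where s = α+β.
Need P(θ < 0.35) = 0.05 under Beta(0.42s, 0.58s). Normal approximation: (q−m)/√(m(1−m)/s) ≈ z_{0.05} = -1.64, so s ≈ 0.42·0.58·(-1.64)²/(0.35−0.42)² = 134.5.
At s = 134.5: P(θ<0.35) ≈ 0.048. Adjusting to match 0.05 gives s ≈ 130.98.
So α = 0.42·130.98 ≈ 55.01, β = 0.58·130.98 ≈ 75.97.

α ≈ 55.01, β ≈ 75.97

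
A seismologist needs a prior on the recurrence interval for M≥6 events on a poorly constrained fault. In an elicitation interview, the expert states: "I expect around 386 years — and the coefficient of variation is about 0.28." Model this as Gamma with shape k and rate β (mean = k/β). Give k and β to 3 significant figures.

k ≈ 12.8, β ≈ 0.033

For Gamma(k, rate β): mean = k/β, variance = k/β², so CV = 1/√k.
CV = 0.28, hence k = 1/CV² = 12.8.
Then β = k/mean = 12.8/386 = 0.033.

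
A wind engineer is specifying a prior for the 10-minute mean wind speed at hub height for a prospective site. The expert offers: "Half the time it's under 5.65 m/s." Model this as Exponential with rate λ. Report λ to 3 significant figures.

Exponential median = ln 2 / λ, so λ = ln 2 / 5.65 = 0.123.

λ ≈ 0.123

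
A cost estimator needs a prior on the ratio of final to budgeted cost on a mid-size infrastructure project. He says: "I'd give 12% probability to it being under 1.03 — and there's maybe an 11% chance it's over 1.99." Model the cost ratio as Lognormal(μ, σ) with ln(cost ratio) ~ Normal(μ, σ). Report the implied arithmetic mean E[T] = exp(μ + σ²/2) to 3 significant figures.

If T ~ Lognormal(μ,σ) then ln T ~ Normal(μ,σ), so the p-quantile of ln T is μ + z_p·σ.
ln(1.03) = 0.02956 and ln(1.99) = 0.6881; z_{0.12} = -1.175, z_{0.89} = 1.227.
σ = (0.6881 − 0.02956)/(1.227 − (-1.175)) = 0.274.
μ = 0.02956 − (-1.175)·0.274 = 0.352.
E[T] = exp(μ + σ²/2) = exp(0.352 + 0.0376) = 1.48.

E[T] ≈ 1.48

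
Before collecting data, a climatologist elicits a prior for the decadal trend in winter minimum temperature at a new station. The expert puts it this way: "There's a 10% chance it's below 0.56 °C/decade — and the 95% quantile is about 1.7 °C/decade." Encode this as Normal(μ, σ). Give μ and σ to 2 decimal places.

μ = 1.06, σ = 0.39

For Normal(μ,σ), the p-quantile is μ + z_p·σ. Here z_{0.1} = -1.282, z_{0.95} = 1.645.
So 0.56 = μ − 1.282σ and 1.7 = μ + 1.645σ.
Subtracting: σ = (1.7 − 0.56)/(1.645 − (-1.282)) = 0.39.
Then μ = 0.56 − (-1.282)·0.39 = 1.06.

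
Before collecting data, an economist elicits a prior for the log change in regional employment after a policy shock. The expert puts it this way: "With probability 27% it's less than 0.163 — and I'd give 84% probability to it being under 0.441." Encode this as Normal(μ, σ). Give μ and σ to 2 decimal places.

The p-quantile of Normal(μ,σ) is μ + z_p·σ, with z_{0.27} = -0.6128 and z_{0.84} = 0.9945.
Eliminate σ: μ = (z₂·x₁ − z₁·x₂)/(z₂ − z₁) = (0.9945·0.163 − (-0.6128)·0.441)/1.607 = 0.27.
Then σ = (x₂ − x₁)/(z₂ − z₁) = (0.441 − 0.163)/1.607 = 0.17.

μ = 0.27, σ = 0.17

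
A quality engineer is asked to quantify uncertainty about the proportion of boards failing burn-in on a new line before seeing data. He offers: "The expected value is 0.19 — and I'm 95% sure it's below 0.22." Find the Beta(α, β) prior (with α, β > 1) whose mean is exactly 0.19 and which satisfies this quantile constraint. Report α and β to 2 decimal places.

With mean 0.19 fixed, write α = 0.19s, β = 0.81s where s = α+β.
Need P(θ < 0.22) = 0.95 under Beta(0.19s, 0.81s). Normal approximation: (q−m)/√(m(1−m)/s) ≈ z_{0.95} = 1.64, so s ≈ 0.19·0.81·(1.64)²/(0.22−0.19)² = 462.6.
At s = 462.6: P(θ<0.22) ≈ 0.946. Adjusting to match 0.95 gives s ≈ 484.50.
So α = 0.19·484.50 ≈ 92.05, β = 0.81·484.50 ≈ 392.44.

α ≈ 92.05, β ≈ 392.44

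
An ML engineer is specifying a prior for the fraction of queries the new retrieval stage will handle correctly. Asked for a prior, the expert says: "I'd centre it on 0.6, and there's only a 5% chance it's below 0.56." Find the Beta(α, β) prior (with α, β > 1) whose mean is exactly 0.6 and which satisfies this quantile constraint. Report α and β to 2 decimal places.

With mean 0.6 fixed, write α = 0.6s, β = 0.4s where s = α+β.
Need P(θ < 0.56) = 0.05 under Beta(0.6s, 0.4s). Normal approximation: (q−m)/√(m(1−m)/s) ≈ z_{0.05} = -1.64, so s ≈ 0.6·0.4·(-1.64)²/(0.56−0.6)² = 405.8.
At s = 405.8: P(θ<0.56) ≈ 0.051. Adjusting to match 0.05 gives s ≈ 410.62.
So α = 0.6·410.62 ≈ 246.37, β = 0.4·410.62 ≈ 164.25.

α ≈ 246.37, β ≈ 164.25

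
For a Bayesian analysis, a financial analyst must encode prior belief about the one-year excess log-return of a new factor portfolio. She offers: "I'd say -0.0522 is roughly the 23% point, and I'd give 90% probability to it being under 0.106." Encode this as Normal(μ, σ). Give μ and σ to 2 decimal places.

The p-quantile of Normal(μ,σ) is μ + z_p·σ, with z_{0.23} = -0.7388 and z_{0.9} = 1.282.
Eliminate σ: μ = (z₂·x₁ − z₁·x₂)/(z₂ − z₁) = (1.282·-0.0522 − (-0.7388)·0.106)/2.02 = 0.01.
Then σ = (x₂ − x₁)/(z₂ − z₁) = (0.106 − -0.0522)/2.02 = 0.08.

μ = 0.01, σ = 0.08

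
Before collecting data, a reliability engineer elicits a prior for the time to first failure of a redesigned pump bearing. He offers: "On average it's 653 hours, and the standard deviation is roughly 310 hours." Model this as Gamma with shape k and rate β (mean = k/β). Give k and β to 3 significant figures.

k ≈ 4.44, β ≈ 0.0068

For Gamma(k, rate β): mean = k/β, variance = k/β², so CV = 1/√k.
CV = SD/mean = 310/653 = 0.4747, hence k = 1/CV² = 4.44.
Then β = k/mean = 4.44/653 = 0.0068.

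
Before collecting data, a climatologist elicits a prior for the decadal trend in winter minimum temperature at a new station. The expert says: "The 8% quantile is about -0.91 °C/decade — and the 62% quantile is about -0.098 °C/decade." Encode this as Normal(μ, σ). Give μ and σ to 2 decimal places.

The p-quantile of Normal(μ,σ) is μ + z_p·σ, with z_{0.08} = -1.405 and z_{0.62} = 0.3055.
Eliminate σ: μ = (z₂·x₁ − z₁·x₂)/(z₂ − z₁) = (0.3055·-0.91 − (-1.405)·-0.098)/1.711 = -0.24.
Then σ = (x₂ − x₁)/(z₂ − z₁) = (-0.098 − -0.91)/1.711 = 0.47.

μ = -0.24, σ = 0.47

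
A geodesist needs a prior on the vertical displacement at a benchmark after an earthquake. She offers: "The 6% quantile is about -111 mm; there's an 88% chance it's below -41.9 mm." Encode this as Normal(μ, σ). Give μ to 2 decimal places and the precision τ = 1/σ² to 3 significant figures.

μ = -71.64, τ = 0.00156

The p-quantile of Normal(μ,σ) is μ + z_p·σ, with z_{0.06} = -1.555 and z_{0.88} = 1.175.
Eliminate σ: μ = (z₂·x₁ − z₁·x₂)/(z₂ − z₁) = (1.175·-111 − (-1.555)·-41.9)/2.73 = -71.64.
Then σ = (x₂ − x₁)/(z₂ − z₁) = (-41.9 − -111)/2.73 = 25.31.
Precision τ = 1/σ² = 1/25.31² = 0.00156.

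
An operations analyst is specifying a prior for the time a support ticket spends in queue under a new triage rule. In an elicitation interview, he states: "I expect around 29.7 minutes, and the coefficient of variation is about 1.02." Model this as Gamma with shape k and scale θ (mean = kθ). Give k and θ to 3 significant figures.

k ≈ 0.961, θ ≈ 30.9

For Gamma(k, scale θ): mean = kθ, variance = kθ², so CV = 1/√k.
CV = 1.02, hence k = 1/CV² = 0.961.
Then θ = mean/k = 29.7/0.961 = 30.9.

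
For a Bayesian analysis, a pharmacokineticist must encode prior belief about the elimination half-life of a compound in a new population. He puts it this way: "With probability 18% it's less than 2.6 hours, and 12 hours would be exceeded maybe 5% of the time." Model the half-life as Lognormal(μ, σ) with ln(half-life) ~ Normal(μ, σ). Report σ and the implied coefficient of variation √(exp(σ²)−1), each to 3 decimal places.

σ ≈ 0.597, CV ≈ 0.655

If T ~ Lognormal(μ,σ) then ln T ~ Normal(μ,σ), so the p-quantile of ln T is μ + z_p·σ.
ln(2.6) = 0.9555 and ln(12) = 2.485; z_{0.18} = -0.9154, z_{0.95} = 1.645.
σ = (2.485 − 0.9555)/(1.645 − (-0.9154)) = 0.597.
μ = 0.9555 − (-0.9154)·0.597 = 1.502.
CV = √(exp(σ²)−1) = √(exp(0.3568)−1) = 0.655.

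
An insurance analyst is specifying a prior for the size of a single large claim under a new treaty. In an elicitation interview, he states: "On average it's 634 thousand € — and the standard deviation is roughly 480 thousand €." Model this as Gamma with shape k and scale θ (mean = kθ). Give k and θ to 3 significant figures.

k ≈ 1.74, θ ≈ 363

For Gamma(k, scale θ): mean = kθ, variance = kθ², so CV = 1/√k.
CV = SD/mean = 480/634 = 0.7571, hence k = 1/CV² = 1.74.
Then θ = mean/k = 634/1.74 = 363.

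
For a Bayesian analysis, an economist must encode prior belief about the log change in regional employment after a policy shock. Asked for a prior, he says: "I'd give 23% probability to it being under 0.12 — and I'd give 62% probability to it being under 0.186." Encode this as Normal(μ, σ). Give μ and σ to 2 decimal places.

μ = 0.17, σ = 0.06

For Normal(μ,σ), the p-quantile is μ + z_p·σ. Here z_{0.23} = -0.7388, z_{0.62} = 0.3055.
So 0.12 = μ − 0.7388σ and 0.186 = μ + 0.3055σ.
Subtracting: σ = (0.186 − 0.12)/(0.3055 − (-0.7388)) = 0.06.
Then μ = 0.12 − (-0.7388)·0.06 = 0.17.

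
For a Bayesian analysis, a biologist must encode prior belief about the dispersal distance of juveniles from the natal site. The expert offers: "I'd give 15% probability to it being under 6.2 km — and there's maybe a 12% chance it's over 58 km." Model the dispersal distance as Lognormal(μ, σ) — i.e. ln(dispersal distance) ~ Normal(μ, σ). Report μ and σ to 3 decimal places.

If T ~ Lognormal(μ,σ) then ln T ~ Normal(μ,σ), so the p-quantile of ln T is μ + z_p·σ.
ln(6.2) = 1.825 and ln(58) = 4.06; z_{0.15} = -1.036, z_{0.88} = 1.175.
σ = (4.06 − 1.825)/(1.175 − (-1.036)) = 1.011.
μ = 1.825 − (-1.036)·1.011 = 2.872.

μ ≈ 2.872, σ ≈ 1.011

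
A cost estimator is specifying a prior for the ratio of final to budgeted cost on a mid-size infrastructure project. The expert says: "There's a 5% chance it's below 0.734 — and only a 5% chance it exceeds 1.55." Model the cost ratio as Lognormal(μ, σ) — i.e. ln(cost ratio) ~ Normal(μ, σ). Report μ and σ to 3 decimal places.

If T ~ Lognormal(μ,σ) then ln T ~ Normal(μ,σ), so the p-quantile of ln T is μ + z_p·σ.
ln(0.734) = -0.3092 and ln(1.55) = 0.4383; z_{0.05} = -1.645, z_{0.95} = 1.645.
σ = (0.4383 − -0.3092)/(1.645 − (-1.645)) = 0.227.
μ = -0.3092 − (-1.645)·0.227 = 0.065.

μ ≈ 0.065, σ ≈ 0.227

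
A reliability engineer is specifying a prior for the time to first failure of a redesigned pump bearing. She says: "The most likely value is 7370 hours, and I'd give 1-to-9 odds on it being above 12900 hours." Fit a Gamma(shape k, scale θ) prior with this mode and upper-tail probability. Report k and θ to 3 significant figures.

Gamma(k,θ) with k>1 has mode (k−1)θ, so θ = 7370/(k−1).
Need P(X < 12900) = 0.9 with θ tied to k this way. Start at k = 2, θ = 7370: P(X<12900) ≈ 0.522.
Too low — raise k to concentrate. Iterating converges to k ≈ 7.06.
Then θ = 7370/(7.06−1) ≈ 1220.

k ≈ 7.06, θ ≈ 1220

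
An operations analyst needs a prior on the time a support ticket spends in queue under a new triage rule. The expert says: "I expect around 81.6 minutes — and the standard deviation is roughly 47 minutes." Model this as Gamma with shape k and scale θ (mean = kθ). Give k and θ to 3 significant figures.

For Gamma(k, scale θ): mean = kθ, variance = kθ², so CV = 1/√k.
CV = SD/mean = 47/81.6 = 0.576, hence k = 1/CV² = 3.01.
Then θ = mean/k = 81.6/3.01 = 27.1.

k ≈ 3.01, θ ≈ 27.1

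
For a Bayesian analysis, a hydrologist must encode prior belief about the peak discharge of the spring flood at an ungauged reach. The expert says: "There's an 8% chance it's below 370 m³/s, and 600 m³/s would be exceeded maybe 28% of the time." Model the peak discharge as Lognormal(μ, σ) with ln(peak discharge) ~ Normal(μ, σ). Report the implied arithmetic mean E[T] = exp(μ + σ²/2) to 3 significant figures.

E[T] ≈ 536 m³/s

If T ~ Lognormal(μ,σ) then ln T ~ Normal(μ,σ), so the p-quantile of ln T is μ + z_p·σ.
ln(370) = 5.914 and ln(600) = 6.397; z_{0.08} = -1.405, z_{0.72} = 0.5828.
σ = (6.397 − 5.914)/(0.5828 − (-1.405)) = 0.243.
μ = 5.914 − (-1.405)·0.243 = 6.255.
E[T] = exp(μ + σ²/2) = exp(6.255 + 0.0296) = 536 m³/s.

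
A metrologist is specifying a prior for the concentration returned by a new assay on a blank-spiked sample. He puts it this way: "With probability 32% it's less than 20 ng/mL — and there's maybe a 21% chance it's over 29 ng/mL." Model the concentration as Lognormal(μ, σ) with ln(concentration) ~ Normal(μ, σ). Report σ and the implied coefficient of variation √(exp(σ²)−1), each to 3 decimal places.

σ ≈ 0.292, CV ≈ 0.298

If T ~ Lognormal(μ,σ) then ln T ~ Normal(μ,σ), so the p-quantile of ln T is μ + z_p·σ.
ln(20) = 2.996 and ln(29) = 3.367; z_{0.32} = -0.4677, z_{0.79} = 0.8064.
σ = (3.367 − 2.996)/(0.8064 − (-0.4677)) = 0.292.
μ = 2.996 − (-0.4677)·0.292 = 3.132.
CV = √(exp(σ²)−1) = √(exp(0.0850)−1) = 0.298.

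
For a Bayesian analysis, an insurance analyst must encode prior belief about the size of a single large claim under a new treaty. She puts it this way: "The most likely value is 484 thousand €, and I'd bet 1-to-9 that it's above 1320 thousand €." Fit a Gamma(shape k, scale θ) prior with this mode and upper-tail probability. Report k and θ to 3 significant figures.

k ≈ 2.9, θ ≈ 255

Gamma(k,θ) with k>1 has mode (k−1)θ, so θ = 484/(k−1).
Need P(X < 1320) = 0.9 with θ tied to k this way. Start at k = 2, θ = 484: P(X<1320) ≈ 0.756.
Too low — raise k to concentrate. Iterating converges to k ≈ 2.9.
Then θ = 484/(2.9−1) ≈ 255.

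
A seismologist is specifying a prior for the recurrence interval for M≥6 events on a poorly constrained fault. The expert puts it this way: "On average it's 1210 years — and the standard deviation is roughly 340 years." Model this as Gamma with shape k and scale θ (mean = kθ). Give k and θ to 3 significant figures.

For Gamma(k, scale θ): mean = kθ, variance = kθ², so CV = 1/√k.
CV = SD/mean = 340/1210 = 0.281, hence k = 1/CV² = 12.7.
Then θ = mean/k = 1210/12.7 = 95.5.

k ≈ 12.7, θ ≈ 95.5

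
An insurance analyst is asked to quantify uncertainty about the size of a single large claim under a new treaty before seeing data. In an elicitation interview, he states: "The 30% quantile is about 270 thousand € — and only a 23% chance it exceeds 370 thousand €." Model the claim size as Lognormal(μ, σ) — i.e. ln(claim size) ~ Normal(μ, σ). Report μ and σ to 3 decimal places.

μ ≈ 5.729, σ ≈ 0.249

If T ~ Lognormal(μ,σ) then ln T ~ Normal(μ,σ), so the p-quantile of ln T is μ + z_p·σ.
ln(270) = 5.598 and ln(370) = 5.914; z_{0.3} = -0.5244, z_{0.77} = 0.7388.
σ = (5.914 − 5.598)/(0.7388 − (-0.5244)) = 0.249.
μ = 5.598 − (-0.5244)·0.249 = 5.729.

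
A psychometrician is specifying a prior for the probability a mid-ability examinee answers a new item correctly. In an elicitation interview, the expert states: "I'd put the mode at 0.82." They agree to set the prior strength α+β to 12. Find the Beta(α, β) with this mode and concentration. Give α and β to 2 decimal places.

α = 9.20, β = 2.80

For α,β > 1 the Beta mode is (α−1)/(α+β−2). With α+β = 12, the mode is (α−1)/10.
Set (α−1)/10 = 0.82 → α = 1 + 0.82·10 = 9.20.
β = 12 − α = 2.80.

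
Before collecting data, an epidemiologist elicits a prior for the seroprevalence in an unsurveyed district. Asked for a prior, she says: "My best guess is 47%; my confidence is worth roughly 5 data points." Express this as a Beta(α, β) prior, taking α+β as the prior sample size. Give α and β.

α = 2.35, β = 2.65

Under the effective-sample-size interpretation, Beta(α, β) has prior mean α/(α+β) and prior sample size α+β.
So α+β = 5 and α/(α+β) = 0.47, giving α = 0.47·5 = 2.35 and β = 5 − 2.35 = 2.65.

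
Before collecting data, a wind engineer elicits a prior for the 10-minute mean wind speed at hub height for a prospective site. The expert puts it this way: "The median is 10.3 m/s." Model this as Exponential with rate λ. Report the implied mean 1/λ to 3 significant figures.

mean ≈ 14.9 m/s

Exponential median = ln 2 / λ, so λ = ln 2 / 10.3 = 0.0673.
Mean = 1/λ = 14.9 m/s.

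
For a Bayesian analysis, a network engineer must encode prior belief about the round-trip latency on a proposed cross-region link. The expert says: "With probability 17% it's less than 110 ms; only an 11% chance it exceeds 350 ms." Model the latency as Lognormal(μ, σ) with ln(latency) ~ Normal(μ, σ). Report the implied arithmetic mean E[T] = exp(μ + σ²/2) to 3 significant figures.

If T ~ Lognormal(μ,σ) then ln T ~ Normal(μ,σ), so the p-quantile of ln T is μ + z_p·σ.
ln(110) = 4.7 and ln(350) = 5.858; z_{0.17} = -0.9542, z_{0.89} = 1.227.
σ = (5.858 − 4.7)/(1.227 − (-0.9542)) = 0.531.
μ = 4.7 − (-0.9542)·0.531 = 5.207.
E[T] = exp(μ + σ²/2) = exp(5.207 + 0.1409) = 210 ms.

E[T] ≈ 210 ms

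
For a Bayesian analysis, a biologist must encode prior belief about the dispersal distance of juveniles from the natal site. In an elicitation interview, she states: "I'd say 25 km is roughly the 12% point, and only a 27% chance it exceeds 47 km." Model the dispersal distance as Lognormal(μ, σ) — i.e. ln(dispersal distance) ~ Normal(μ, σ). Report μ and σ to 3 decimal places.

μ ≈ 3.634, σ ≈ 0.353

If T ~ Lognormal(μ,σ) then ln T ~ Normal(μ,σ), so the p-quantile of ln T is μ + z_p·σ.
ln(25) = 3.219 and ln(47) = 3.85; z_{0.12} = -1.175, z_{0.73} = 0.6128.
σ = (3.85 − 3.219)/(0.6128 − (-1.175)) = 0.353.
μ = 3.219 − (-1.175)·0.353 = 3.634.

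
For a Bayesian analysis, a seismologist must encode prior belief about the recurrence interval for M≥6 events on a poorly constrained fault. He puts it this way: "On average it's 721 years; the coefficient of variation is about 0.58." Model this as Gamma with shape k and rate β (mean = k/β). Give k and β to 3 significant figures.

For Gamma(k, rate β): mean = k/β, variance = k/β², so CV = 1/√k.
CV = 0.58, hence k = 1/CV² = 2.97.
Then β = k/mean = 2.97/721 = 0.00412.

k ≈ 2.97, β ≈ 0.00412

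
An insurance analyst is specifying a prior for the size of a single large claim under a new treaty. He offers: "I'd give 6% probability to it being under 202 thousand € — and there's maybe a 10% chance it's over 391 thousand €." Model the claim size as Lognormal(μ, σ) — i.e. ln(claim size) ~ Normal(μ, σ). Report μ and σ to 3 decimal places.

μ ≈ 5.670, σ ≈ 0.233

If T ~ Lognormal(μ,σ) then ln T ~ Normal(μ,σ), so the p-quantile of ln T is μ + z_p·σ.
ln(202) = 5.308 and ln(391) = 5.969; z_{0.06} = -1.555, z_{0.9} = 1.282.
σ = (5.969 − 5.308)/(1.282 − (-1.555)) = 0.233.
μ = 5.308 − (-1.555)·0.233 = 5.670.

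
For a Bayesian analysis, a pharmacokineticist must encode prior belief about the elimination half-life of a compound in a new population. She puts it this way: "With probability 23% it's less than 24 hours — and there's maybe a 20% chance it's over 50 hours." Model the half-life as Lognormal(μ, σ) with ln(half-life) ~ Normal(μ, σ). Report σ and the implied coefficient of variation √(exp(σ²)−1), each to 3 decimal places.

If T ~ Lognormal(μ,σ) then ln T ~ Normal(μ,σ), so the p-quantile of ln T is μ + z_p·σ.
ln(24) = 3.178 and ln(50) = 3.912; z_{0.23} = -0.7388, z_{0.8} = 0.8416.
σ = (3.912 − 3.178)/(0.8416 − (-0.7388)) = 0.464.
μ = 3.178 − (-0.7388)·0.464 = 3.521.
CV = √(exp(σ²)−1) = √(exp(0.2157)−1) = 0.491.

σ ≈ 0.464, CV ≈ 0.491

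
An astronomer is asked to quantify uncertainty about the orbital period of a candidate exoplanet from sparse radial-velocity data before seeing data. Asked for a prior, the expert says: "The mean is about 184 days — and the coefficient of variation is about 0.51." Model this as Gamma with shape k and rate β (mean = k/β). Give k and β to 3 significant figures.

k ≈ 3.84, β ≈ 0.0209

For Gamma(k, rate β): mean = k/β, variance = k/β², so CV = 1/√k.
CV = 0.51, hence k = 1/CV² = 3.84.
Then β = k/mean = 3.84/184 = 0.0209.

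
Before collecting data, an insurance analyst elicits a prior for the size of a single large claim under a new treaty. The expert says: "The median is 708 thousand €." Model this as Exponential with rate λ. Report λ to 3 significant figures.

λ ≈ 0.000979

Exponential median = ln 2 / λ, so λ = ln 2 / 708.0 = 0.000979.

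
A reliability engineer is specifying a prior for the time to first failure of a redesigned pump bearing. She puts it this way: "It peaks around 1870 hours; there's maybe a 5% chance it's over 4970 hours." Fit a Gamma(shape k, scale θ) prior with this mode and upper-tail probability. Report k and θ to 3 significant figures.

k ≈ 3.82, θ ≈ 663

Gamma(k,θ) with k>1 has mode (k−1)θ, so θ = 1870/(k−1).
Need P(X < 4970) = 0.95 with θ tied to k this way. Start at k = 2, θ = 1870: P(X<4970) ≈ 0.744.
Too low — raise k to concentrate. Iterating converges to k ≈ 3.82.
Then θ = 1870/(3.82−1) ≈ 663.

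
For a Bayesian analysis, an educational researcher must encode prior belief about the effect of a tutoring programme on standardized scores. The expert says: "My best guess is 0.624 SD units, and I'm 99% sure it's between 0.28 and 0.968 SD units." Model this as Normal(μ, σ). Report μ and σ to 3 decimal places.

μ = 0.624, σ = 0.134

A symmetric 99% interval runs μ ± z·σ with z = 2.576.
Half-width = 0.344, so σ = 0.344/2.576 = 0.134.
μ is the stated best guess, 0.624.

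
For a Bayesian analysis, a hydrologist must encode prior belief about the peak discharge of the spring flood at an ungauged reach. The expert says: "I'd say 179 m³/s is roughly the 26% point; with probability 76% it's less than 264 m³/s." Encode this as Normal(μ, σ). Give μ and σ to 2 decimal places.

μ = 219.52, σ = 62.98

The p-quantile of Normal(μ,σ) is μ + z_p·σ, with z_{0.26} = -0.6433 and z_{0.76} = 0.7063.
Eliminate σ: μ = (z₂·x₁ − z₁·x₂)/(z₂ − z₁) = (0.7063·179 − (-0.6433)·264)/1.35 = 219.52.
Then σ = (x₂ − x₁)/(z₂ − z₁) = (264 − 179)/1.35 = 62.98.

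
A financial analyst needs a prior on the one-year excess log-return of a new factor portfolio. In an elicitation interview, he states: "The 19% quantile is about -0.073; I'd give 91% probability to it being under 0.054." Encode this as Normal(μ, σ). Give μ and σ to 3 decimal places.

For Normal(μ,σ), the p-quantile is μ + z_p·σ. Here z_{0.19} = -0.8779, z_{0.91} = 1.341.
So -0.073 = μ − 0.8779σ and 0.054 = μ + 1.341σ.
Subtracting: σ = (0.054 − -0.073)/(1.341 − (-0.8779)) = 0.057.
Then μ = -0.073 − (-0.8779)·0.057 = -0.023.

μ = -0.023, σ = 0.057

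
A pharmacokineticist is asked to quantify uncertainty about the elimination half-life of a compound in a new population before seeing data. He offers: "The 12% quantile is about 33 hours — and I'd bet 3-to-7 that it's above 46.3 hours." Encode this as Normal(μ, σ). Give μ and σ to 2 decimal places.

μ = 42.20, σ = 7.83

The p-quantile of Normal(μ,σ) is μ + z_p·σ, with z_{0.12} = -1.175 and z_{0.7} = 0.5244.
Eliminate σ: μ = (z₂·x₁ − z₁·x₂)/(z₂ − z₁) = (0.5244·33 − (-1.175)·46.3)/1.699 = 42.20.
Then σ = (x₂ − x₁)/(z₂ − z₁) = (46.3 − 33)/1.699 = 7.83.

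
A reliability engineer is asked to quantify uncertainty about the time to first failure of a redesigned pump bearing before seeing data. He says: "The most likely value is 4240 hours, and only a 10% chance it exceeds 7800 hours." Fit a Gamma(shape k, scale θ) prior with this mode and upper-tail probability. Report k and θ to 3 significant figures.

Gamma(k,θ) with k>1 has mode (k−1)θ, so θ = 4240/(k−1).
Need P(X < 7800) = 0.9 with θ tied to k this way. Start at k = 2, θ = 4240: P(X<7800) ≈ 0.549.
Too low — raise k to concentrate. Iterating converges to k ≈ 6.13.
Then θ = 4240/(6.13−1) ≈ 826.

k ≈ 6.13, θ ≈ 826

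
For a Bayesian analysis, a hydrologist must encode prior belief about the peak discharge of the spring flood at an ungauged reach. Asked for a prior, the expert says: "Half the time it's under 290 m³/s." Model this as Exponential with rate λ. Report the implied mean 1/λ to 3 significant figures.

Exponential median = ln 2 / λ, so λ = ln 2 / 290.0 = 0.00239.
Mean = 1/λ = 418 m³/s.

mean ≈ 418 m³/s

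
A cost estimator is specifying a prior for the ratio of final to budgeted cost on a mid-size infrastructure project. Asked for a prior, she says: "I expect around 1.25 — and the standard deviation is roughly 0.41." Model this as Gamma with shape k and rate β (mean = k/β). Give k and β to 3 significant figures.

For Gamma(k, rate β): mean = k/β, variance = k/β², so CV = 1/√k.
CV = SD/mean = 0.41/1.25 = 0.328, hence k = 1/CV² = 9.3.
Then β = k/mean = 9.3/1.25 = 7.44.

k ≈ 9.3, β ≈ 7.44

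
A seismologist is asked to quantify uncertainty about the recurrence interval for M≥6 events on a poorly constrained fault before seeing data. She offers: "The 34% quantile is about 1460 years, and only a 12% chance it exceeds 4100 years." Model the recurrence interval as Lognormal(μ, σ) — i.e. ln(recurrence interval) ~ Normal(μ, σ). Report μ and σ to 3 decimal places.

If T ~ Lognormal(μ,σ) then ln T ~ Normal(μ,σ), so the p-quantile of ln T is μ + z_p·σ.
ln(1460) = 7.286 and ln(4100) = 8.319; z_{0.34} = -0.4125, z_{0.88} = 1.175.
σ = (8.319 − 7.286)/(1.175 − (-0.4125)) = 0.650.
μ = 7.286 − (-0.4125)·0.650 = 7.554.

μ ≈ 7.554, σ ≈ 0.650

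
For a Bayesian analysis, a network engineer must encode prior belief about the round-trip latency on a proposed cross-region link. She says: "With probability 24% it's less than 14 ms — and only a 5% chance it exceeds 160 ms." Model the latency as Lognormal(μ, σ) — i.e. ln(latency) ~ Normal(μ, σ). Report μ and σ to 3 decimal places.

If T ~ Lognormal(μ,σ) then ln T ~ Normal(μ,σ), so the p-quantile of ln T is μ + z_p·σ.
ln(14) = 2.639 and ln(160) = 5.075; z_{0.24} = -0.7063, z_{0.95} = 1.645.
σ = (5.075 − 2.639)/(1.645 − (-0.7063)) = 1.036.
μ = 2.639 − (-0.7063)·1.036 = 3.371.

μ ≈ 3.371, σ ≈ 1.036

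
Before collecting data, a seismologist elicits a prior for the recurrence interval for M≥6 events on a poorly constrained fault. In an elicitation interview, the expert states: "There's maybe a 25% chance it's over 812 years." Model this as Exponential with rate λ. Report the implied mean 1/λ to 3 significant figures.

mean ≈ 586 years

P(T > 812.0) = e^(−λ·812.0) = 0.25, so λ = −ln(0.25)/812.0 = 0.00171.
Mean = 1/λ = 586 years.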